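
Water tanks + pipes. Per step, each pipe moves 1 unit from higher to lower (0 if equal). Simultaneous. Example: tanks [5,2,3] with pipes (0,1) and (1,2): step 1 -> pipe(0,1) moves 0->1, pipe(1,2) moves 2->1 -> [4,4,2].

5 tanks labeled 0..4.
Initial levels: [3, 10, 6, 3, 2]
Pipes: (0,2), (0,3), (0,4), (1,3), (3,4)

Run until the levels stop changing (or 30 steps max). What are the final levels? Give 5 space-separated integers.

Answer: 6 6 4 3 5

Derivation:
Step 1: flows [2->0,0=3,0->4,1->3,3->4] -> levels [3 9 5 3 4]
Step 2: flows [2->0,0=3,4->0,1->3,4->3] -> levels [5 8 4 5 2]
Step 3: flows [0->2,0=3,0->4,1->3,3->4] -> levels [3 7 5 5 4]
Step 4: flows [2->0,3->0,4->0,1->3,3->4] -> levels [6 6 4 4 4]
Step 5: flows [0->2,0->3,0->4,1->3,3=4] -> levels [3 5 5 6 5]
Step 6: flows [2->0,3->0,4->0,3->1,3->4] -> levels [6 6 4 3 5]
Step 7: flows [0->2,0->3,0->4,1->3,4->3] -> levels [3 5 5 6 5]
  -> period-2 cycle: step 7 state = step 5 state; never stabilizes
  -> state at step 30: (30-5) mod 2 = 1, same as step 6 -> [6 6 4 3 5]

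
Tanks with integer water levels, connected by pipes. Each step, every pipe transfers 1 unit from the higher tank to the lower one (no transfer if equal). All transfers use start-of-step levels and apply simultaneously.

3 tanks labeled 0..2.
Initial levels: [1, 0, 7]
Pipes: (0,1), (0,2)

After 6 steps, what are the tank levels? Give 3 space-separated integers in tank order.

Answer: 4 2 2

Derivation:
Step 1: flows [0->1,2->0] -> levels [1 1 6]
Step 2: flows [0=1,2->0] -> levels [2 1 5]
Step 3: flows [0->1,2->0] -> levels [2 2 4]
Step 4: flows [0=1,2->0] -> levels [3 2 3]
Step 5: flows [0->1,0=2] -> levels [2 3 3]
Step 6: flows [1->0,2->0] -> levels [4 2 2]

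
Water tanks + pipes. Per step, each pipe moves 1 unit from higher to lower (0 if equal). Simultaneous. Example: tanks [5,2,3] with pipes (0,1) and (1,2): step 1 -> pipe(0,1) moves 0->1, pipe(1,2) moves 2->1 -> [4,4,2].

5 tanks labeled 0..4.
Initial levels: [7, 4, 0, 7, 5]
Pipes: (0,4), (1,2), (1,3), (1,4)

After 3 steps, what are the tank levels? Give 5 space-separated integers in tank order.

Answer: 6 5 3 5 4

Derivation:
Step 1: flows [0->4,1->2,3->1,4->1] -> levels [6 5 1 6 5]
Step 2: flows [0->4,1->2,3->1,1=4] -> levels [5 5 2 5 6]
Step 3: flows [4->0,1->2,1=3,4->1] -> levels [6 5 3 5 4]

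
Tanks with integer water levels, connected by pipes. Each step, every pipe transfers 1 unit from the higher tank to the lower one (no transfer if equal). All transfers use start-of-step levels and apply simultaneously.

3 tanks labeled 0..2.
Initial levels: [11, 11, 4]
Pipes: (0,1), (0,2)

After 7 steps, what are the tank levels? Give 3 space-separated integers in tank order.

Answer: 8 9 9

Derivation:
Step 1: flows [0=1,0->2] -> levels [10 11 5]
Step 2: flows [1->0,0->2] -> levels [10 10 6]
Step 3: flows [0=1,0->2] -> levels [9 10 7]
Step 4: flows [1->0,0->2] -> levels [9 9 8]
Step 5: flows [0=1,0->2] -> levels [8 9 9]
Step 6: flows [1->0,2->0] -> levels [10 8 8]
Step 7: flows [0->1,0->2] -> levels [8 9 9]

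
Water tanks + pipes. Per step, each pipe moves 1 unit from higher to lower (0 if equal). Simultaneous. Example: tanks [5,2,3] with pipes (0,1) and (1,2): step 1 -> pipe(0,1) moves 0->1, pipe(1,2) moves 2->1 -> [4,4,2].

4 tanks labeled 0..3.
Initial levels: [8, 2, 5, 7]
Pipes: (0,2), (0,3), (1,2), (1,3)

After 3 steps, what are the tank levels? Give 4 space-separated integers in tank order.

Answer: 4 4 7 7

Derivation:
Step 1: flows [0->2,0->3,2->1,3->1] -> levels [6 4 5 7]
Step 2: flows [0->2,3->0,2->1,3->1] -> levels [6 6 5 5]
Step 3: flows [0->2,0->3,1->2,1->3] -> levels [4 4 7 7]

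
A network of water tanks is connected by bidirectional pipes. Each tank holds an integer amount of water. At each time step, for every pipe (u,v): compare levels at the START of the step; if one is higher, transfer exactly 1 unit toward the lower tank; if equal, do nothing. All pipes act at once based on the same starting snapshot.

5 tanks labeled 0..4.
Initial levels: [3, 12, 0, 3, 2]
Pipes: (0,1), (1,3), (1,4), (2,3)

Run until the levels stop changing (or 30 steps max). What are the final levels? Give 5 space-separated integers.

Answer: 4 6 4 2 4

Derivation:
Step 1: flows [1->0,1->3,1->4,3->2] -> levels [4 9 1 3 3]
Step 2: flows [1->0,1->3,1->4,3->2] -> levels [5 6 2 3 4]
Step 3: flows [1->0,1->3,1->4,3->2] -> levels [6 3 3 3 5]
Step 4: flows [0->1,1=3,4->1,2=3] -> levels [5 5 3 3 4]
Step 5: flows [0=1,1->3,1->4,2=3] -> levels [5 3 3 4 5]
Step 6: flows [0->1,3->1,4->1,3->2] -> levels [4 6 4 2 4]
Step 7: flows [1->0,1->3,1->4,2->3] -> levels [5 3 3 4 5]
  -> period-2 cycle: step 7 state = step 5 state; never stabilizes
  -> state at step 30: (30-5) mod 2 = 1, same as step 6 -> [4 6 4 2 4]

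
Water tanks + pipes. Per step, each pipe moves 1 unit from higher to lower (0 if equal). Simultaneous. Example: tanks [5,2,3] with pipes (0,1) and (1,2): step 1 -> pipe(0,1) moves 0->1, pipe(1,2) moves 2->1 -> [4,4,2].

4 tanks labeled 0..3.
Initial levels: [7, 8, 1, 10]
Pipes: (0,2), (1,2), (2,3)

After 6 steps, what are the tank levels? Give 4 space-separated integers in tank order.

Answer: 6 6 8 6

Derivation:
Step 1: flows [0->2,1->2,3->2] -> levels [6 7 4 9]
Step 2: flows [0->2,1->2,3->2] -> levels [5 6 7 8]
Step 3: flows [2->0,2->1,3->2] -> levels [6 7 6 7]
Step 4: flows [0=2,1->2,3->2] -> levels [6 6 8 6]
Step 5: flows [2->0,2->1,2->3] -> levels [7 7 5 7]
Step 6: flows [0->2,1->2,3->2] -> levels [6 6 8 6]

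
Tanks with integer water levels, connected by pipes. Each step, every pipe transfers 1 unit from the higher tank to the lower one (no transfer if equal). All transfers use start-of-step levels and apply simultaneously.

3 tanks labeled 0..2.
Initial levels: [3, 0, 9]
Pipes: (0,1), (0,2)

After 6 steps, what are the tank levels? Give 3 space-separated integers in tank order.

Answer: 4 4 4

Derivation:
Step 1: flows [0->1,2->0] -> levels [3 1 8]
Step 2: flows [0->1,2->0] -> levels [3 2 7]
Step 3: flows [0->1,2->0] -> levels [3 3 6]
Step 4: flows [0=1,2->0] -> levels [4 3 5]
Step 5: flows [0->1,2->0] -> levels [4 4 4]
Step 6: flows [0=1,0=2] -> levels [4 4 4]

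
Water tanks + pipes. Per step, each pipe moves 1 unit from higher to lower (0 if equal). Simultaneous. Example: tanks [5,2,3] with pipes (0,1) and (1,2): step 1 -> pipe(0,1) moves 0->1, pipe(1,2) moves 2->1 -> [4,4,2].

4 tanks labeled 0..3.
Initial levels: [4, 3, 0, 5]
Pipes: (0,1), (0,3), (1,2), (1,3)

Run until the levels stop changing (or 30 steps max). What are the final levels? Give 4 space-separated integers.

Answer: 4 1 3 4

Derivation:
Step 1: flows [0->1,3->0,1->2,3->1] -> levels [4 4 1 3]
Step 2: flows [0=1,0->3,1->2,1->3] -> levels [3 2 2 5]
Step 3: flows [0->1,3->0,1=2,3->1] -> levels [3 4 2 3]
Step 4: flows [1->0,0=3,1->2,1->3] -> levels [4 1 3 4]
Step 5: flows [0->1,0=3,2->1,3->1] -> levels [3 4 2 3]
  -> period-2 cycle: step 5 state = step 3 state; never stabilizes
  -> state at step 30: (30-3) mod 2 = 1, same as step 4 -> [4 1 3 4]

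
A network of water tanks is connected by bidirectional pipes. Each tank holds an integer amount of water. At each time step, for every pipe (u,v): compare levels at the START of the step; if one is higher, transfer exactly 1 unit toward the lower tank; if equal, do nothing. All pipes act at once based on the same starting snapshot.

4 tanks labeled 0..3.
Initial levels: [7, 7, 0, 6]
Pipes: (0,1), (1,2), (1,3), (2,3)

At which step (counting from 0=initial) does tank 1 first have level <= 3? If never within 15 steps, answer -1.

Step 1: flows [0=1,1->2,1->3,3->2] -> levels [7 5 2 6]
Step 2: flows [0->1,1->2,3->1,3->2] -> levels [6 6 4 4]
Step 3: flows [0=1,1->2,1->3,2=3] -> levels [6 4 5 5]
Step 4: flows [0->1,2->1,3->1,2=3] -> levels [5 7 4 4]
Step 5: flows [1->0,1->2,1->3,2=3] -> levels [6 4 5 5]
  -> period-2 cycle (repeats step 3); tank 1 never drops to <=3
Tank 1 never reaches <=3 within 15 steps

Answer: -1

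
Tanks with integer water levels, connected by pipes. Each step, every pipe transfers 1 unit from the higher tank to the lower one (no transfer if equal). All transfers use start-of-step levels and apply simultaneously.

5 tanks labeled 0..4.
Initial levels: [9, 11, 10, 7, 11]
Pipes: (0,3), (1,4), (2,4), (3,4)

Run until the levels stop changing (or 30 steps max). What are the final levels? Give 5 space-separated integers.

Answer: 9 10 10 8 11

Derivation:
Step 1: flows [0->3,1=4,4->2,4->3] -> levels [8 11 11 9 9]
Step 2: flows [3->0,1->4,2->4,3=4] -> levels [9 10 10 8 11]
Step 3: flows [0->3,4->1,4->2,4->3] -> levels [8 11 11 10 8]
Step 4: flows [3->0,1->4,2->4,3->4] -> levels [9 10 10 8 11]
  -> period-2 cycle: step 4 state = step 2 state; never stabilizes
  -> state at step 30: (30-2) mod 2 = 0, same as step 2 -> [9 10 10 8 11]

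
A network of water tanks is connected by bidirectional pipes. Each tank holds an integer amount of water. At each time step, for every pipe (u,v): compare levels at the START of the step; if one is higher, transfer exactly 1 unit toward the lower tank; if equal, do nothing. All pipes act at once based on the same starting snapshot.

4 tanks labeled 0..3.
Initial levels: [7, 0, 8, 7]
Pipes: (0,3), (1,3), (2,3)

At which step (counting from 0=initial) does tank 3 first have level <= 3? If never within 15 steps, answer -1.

Step 1: flows [0=3,3->1,2->3] -> levels [7 1 7 7]
Step 2: flows [0=3,3->1,2=3] -> levels [7 2 7 6]
Step 3: flows [0->3,3->1,2->3] -> levels [6 3 6 7]
Step 4: flows [3->0,3->1,3->2] -> levels [7 4 7 4]
Step 5: flows [0->3,1=3,2->3] -> levels [6 4 6 6]
Step 6: flows [0=3,3->1,2=3] -> levels [6 5 6 5]
Step 7: flows [0->3,1=3,2->3] -> levels [5 5 5 7]
Step 8: flows [3->0,3->1,3->2] -> levels [6 6 6 4]
Step 9: flows [0->3,1->3,2->3] -> levels [5 5 5 7]
  -> period-2 cycle (repeats step 7); tank 3 never drops to <=3
Tank 3 never reaches <=3 within 15 steps

Answer: -1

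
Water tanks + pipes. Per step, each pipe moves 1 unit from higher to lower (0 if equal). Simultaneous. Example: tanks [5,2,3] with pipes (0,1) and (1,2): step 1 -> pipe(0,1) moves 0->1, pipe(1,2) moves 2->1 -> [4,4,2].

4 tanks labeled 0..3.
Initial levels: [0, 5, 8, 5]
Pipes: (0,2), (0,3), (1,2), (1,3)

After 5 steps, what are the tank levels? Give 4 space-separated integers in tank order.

Step 1: flows [2->0,3->0,2->1,1=3] -> levels [2 6 6 4]
Step 2: flows [2->0,3->0,1=2,1->3] -> levels [4 5 5 4]
Step 3: flows [2->0,0=3,1=2,1->3] -> levels [5 4 4 5]
Step 4: flows [0->2,0=3,1=2,3->1] -> levels [4 5 5 4]
  -> period-2 cycle: step 4 state = step 2 state
  -> state at step 5: (5-2) mod 2 = 1, same as step 3 -> [5 4 4 5]

Answer: 5 4 4 5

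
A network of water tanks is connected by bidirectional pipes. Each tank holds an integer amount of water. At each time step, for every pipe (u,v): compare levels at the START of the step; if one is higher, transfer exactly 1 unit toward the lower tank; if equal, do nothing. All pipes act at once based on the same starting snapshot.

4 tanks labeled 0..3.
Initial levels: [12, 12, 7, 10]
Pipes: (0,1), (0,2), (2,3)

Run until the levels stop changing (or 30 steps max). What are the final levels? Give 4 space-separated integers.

Step 1: flows [0=1,0->2,3->2] -> levels [11 12 9 9]
Step 2: flows [1->0,0->2,2=3] -> levels [11 11 10 9]
Step 3: flows [0=1,0->2,2->3] -> levels [10 11 10 10]
Step 4: flows [1->0,0=2,2=3] -> levels [11 10 10 10]
Step 5: flows [0->1,0->2,2=3] -> levels [9 11 11 10]
Step 6: flows [1->0,2->0,2->3] -> levels [11 10 9 11]
Step 7: flows [0->1,0->2,3->2] -> levels [9 11 11 10]
  -> period-2 cycle: step 7 state = step 5 state; never stabilizes
  -> state at step 30: (30-5) mod 2 = 1, same as step 6 -> [11 10 9 11]

Answer: 11 10 9 11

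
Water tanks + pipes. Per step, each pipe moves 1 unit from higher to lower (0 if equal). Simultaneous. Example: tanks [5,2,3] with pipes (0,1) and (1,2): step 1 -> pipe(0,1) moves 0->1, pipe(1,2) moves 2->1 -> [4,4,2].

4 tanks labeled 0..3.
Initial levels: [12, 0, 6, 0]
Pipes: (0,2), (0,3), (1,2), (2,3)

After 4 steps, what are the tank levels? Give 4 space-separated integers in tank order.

Step 1: flows [0->2,0->3,2->1,2->3] -> levels [10 1 5 2]
Step 2: flows [0->2,0->3,2->1,2->3] -> levels [8 2 4 4]
Step 3: flows [0->2,0->3,2->1,2=3] -> levels [6 3 4 5]
Step 4: flows [0->2,0->3,2->1,3->2] -> levels [4 4 5 5]

Answer: 4 4 5 5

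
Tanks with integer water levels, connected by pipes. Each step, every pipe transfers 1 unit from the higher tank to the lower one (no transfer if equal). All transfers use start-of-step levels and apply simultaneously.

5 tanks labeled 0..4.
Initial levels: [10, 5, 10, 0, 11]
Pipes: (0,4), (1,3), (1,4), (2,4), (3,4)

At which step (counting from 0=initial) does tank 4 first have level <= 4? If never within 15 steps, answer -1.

Step 1: flows [4->0,1->3,4->1,4->2,4->3] -> levels [11 5 11 2 7]
Step 2: flows [0->4,1->3,4->1,2->4,4->3] -> levels [10 5 10 4 7]
Step 3: flows [0->4,1->3,4->1,2->4,4->3] -> levels [9 5 9 6 7]
Step 4: flows [0->4,3->1,4->1,2->4,4->3] -> levels [8 7 8 6 7]
Step 5: flows [0->4,1->3,1=4,2->4,4->3] -> levels [7 6 7 8 8]
Step 6: flows [4->0,3->1,4->1,4->2,3=4] -> levels [8 8 8 7 5]
Step 7: flows [0->4,1->3,1->4,2->4,3->4] -> levels [7 6 7 7 9]
Step 8: flows [4->0,3->1,4->1,4->2,4->3] -> levels [8 8 8 7 5]
  -> period-2 cycle (repeats step 6); tank 4 never drops to <=4
Tank 4 never reaches <=4 within 15 steps

Answer: -1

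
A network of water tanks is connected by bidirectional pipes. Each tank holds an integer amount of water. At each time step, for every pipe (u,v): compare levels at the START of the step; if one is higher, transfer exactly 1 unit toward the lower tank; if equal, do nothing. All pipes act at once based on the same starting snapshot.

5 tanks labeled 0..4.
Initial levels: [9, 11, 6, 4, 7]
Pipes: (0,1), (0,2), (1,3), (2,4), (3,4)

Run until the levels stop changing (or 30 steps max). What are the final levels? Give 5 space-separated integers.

Answer: 6 9 8 6 8

Derivation:
Step 1: flows [1->0,0->2,1->3,4->2,4->3] -> levels [9 9 8 6 5]
Step 2: flows [0=1,0->2,1->3,2->4,3->4] -> levels [8 8 8 6 7]
Step 3: flows [0=1,0=2,1->3,2->4,4->3] -> levels [8 7 7 8 7]
Step 4: flows [0->1,0->2,3->1,2=4,3->4] -> levels [6 9 8 6 8]
Step 5: flows [1->0,2->0,1->3,2=4,4->3] -> levels [8 7 7 8 7]
  -> period-2 cycle: step 5 state = step 3 state; never stabilizes
  -> state at step 30: (30-3) mod 2 = 1, same as step 4 -> [6 9 8 6 8]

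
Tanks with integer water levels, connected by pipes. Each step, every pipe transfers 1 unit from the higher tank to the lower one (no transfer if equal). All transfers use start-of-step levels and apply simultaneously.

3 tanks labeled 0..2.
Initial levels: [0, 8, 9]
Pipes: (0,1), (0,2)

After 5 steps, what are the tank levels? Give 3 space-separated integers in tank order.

Step 1: flows [1->0,2->0] -> levels [2 7 8]
Step 2: flows [1->0,2->0] -> levels [4 6 7]
Step 3: flows [1->0,2->0] -> levels [6 5 6]
Step 4: flows [0->1,0=2] -> levels [5 6 6]
Step 5: flows [1->0,2->0] -> levels [7 5 5]

Answer: 7 5 5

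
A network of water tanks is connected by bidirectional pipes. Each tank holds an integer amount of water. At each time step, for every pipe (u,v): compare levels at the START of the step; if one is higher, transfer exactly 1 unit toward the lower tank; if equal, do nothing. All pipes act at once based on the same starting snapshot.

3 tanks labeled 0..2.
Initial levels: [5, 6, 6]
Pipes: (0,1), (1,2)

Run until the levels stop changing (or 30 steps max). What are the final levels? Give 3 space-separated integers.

Answer: 5 7 5

Derivation:
Step 1: flows [1->0,1=2] -> levels [6 5 6]
Step 2: flows [0->1,2->1] -> levels [5 7 5]
Step 3: flows [1->0,1->2] -> levels [6 5 6]
  -> period-2 cycle: step 3 state = step 1 state; never stabilizes
  -> state at step 30: (30-1) mod 2 = 1, same as step 2 -> [5 7 5]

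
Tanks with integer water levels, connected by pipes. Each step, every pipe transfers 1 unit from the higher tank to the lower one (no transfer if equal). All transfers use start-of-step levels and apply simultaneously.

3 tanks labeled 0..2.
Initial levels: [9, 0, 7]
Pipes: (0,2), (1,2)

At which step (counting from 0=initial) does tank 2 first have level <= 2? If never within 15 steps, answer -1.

Answer: -1

Derivation:
Step 1: flows [0->2,2->1] -> levels [8 1 7]
Step 2: flows [0->2,2->1] -> levels [7 2 7]
Step 3: flows [0=2,2->1] -> levels [7 3 6]
Step 4: flows [0->2,2->1] -> levels [6 4 6]
Step 5: flows [0=2,2->1] -> levels [6 5 5]
Step 6: flows [0->2,1=2] -> levels [5 5 6]
Step 7: flows [2->0,2->1] -> levels [6 6 4]
Step 8: flows [0->2,1->2] -> levels [5 5 6]
  -> period-2 cycle (repeats step 6); tank 2 never drops to <=2
Tank 2 never reaches <=2 within 15 steps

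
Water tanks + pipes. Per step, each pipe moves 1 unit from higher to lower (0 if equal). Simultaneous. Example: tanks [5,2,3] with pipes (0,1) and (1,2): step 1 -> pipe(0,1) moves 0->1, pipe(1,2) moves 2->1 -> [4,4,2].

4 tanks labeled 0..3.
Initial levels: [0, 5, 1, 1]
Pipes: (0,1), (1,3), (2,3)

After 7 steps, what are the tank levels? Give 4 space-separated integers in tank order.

Answer: 1 3 2 1

Derivation:
Step 1: flows [1->0,1->3,2=3] -> levels [1 3 1 2]
Step 2: flows [1->0,1->3,3->2] -> levels [2 1 2 2]
Step 3: flows [0->1,3->1,2=3] -> levels [1 3 2 1]
Step 4: flows [1->0,1->3,2->3] -> levels [2 1 1 3]
Step 5: flows [0->1,3->1,3->2] -> levels [1 3 2 1]
  -> period-2 cycle: step 5 state = step 3 state
  -> state at step 7: (7-3) mod 2 = 0, same as step 3 -> [1 3 2 1]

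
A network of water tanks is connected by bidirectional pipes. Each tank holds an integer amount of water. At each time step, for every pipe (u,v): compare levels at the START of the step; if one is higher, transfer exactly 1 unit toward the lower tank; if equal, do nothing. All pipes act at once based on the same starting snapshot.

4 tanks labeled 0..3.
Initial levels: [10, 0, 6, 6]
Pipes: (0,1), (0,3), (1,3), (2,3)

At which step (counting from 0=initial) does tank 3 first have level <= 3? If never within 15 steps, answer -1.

Step 1: flows [0->1,0->3,3->1,2=3] -> levels [8 2 6 6]
Step 2: flows [0->1,0->3,3->1,2=3] -> levels [6 4 6 6]
Step 3: flows [0->1,0=3,3->1,2=3] -> levels [5 6 6 5]
Step 4: flows [1->0,0=3,1->3,2->3] -> levels [6 4 5 7]
Step 5: flows [0->1,3->0,3->1,3->2] -> levels [6 6 6 4]
Step 6: flows [0=1,0->3,1->3,2->3] -> levels [5 5 5 7]
Step 7: flows [0=1,3->0,3->1,3->2] -> levels [6 6 6 4]
  -> period-2 cycle (repeats step 5); tank 3 never drops to <=3
Tank 3 never reaches <=3 within 15 steps

Answer: -1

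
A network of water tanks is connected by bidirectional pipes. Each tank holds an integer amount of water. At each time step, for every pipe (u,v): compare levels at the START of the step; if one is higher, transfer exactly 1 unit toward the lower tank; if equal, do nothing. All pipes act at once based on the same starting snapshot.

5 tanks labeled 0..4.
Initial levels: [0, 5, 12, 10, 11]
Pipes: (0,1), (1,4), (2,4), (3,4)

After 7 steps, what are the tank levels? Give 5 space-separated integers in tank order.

Step 1: flows [1->0,4->1,2->4,4->3] -> levels [1 5 11 11 10]
Step 2: flows [1->0,4->1,2->4,3->4] -> levels [2 5 10 10 11]
Step 3: flows [1->0,4->1,4->2,4->3] -> levels [3 5 11 11 8]
Step 4: flows [1->0,4->1,2->4,3->4] -> levels [4 5 10 10 9]
Step 5: flows [1->0,4->1,2->4,3->4] -> levels [5 5 9 9 10]
Step 6: flows [0=1,4->1,4->2,4->3] -> levels [5 6 10 10 7]
Step 7: flows [1->0,4->1,2->4,3->4] -> levels [6 6 9 9 8]

Answer: 6 6 9 9 8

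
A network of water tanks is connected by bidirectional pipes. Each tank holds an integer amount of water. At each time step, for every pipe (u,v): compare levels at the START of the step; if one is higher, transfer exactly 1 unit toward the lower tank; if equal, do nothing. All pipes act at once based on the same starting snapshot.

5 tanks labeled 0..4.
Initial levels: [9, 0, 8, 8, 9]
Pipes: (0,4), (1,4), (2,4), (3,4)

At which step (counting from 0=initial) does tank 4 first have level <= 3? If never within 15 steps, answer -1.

Answer: -1

Derivation:
Step 1: flows [0=4,4->1,4->2,4->3] -> levels [9 1 9 9 6]
Step 2: flows [0->4,4->1,2->4,3->4] -> levels [8 2 8 8 8]
Step 3: flows [0=4,4->1,2=4,3=4] -> levels [8 3 8 8 7]
Step 4: flows [0->4,4->1,2->4,3->4] -> levels [7 4 7 7 9]
Step 5: flows [4->0,4->1,4->2,4->3] -> levels [8 5 8 8 5]
Step 6: flows [0->4,1=4,2->4,3->4] -> levels [7 5 7 7 8]
Step 7: flows [4->0,4->1,4->2,4->3] -> levels [8 6 8 8 4]
Step 8: flows [0->4,1->4,2->4,3->4] -> levels [7 5 7 7 8]
  -> period-2 cycle (repeats step 6); tank 4 never drops to <=3
Tank 4 never reaches <=3 within 15 steps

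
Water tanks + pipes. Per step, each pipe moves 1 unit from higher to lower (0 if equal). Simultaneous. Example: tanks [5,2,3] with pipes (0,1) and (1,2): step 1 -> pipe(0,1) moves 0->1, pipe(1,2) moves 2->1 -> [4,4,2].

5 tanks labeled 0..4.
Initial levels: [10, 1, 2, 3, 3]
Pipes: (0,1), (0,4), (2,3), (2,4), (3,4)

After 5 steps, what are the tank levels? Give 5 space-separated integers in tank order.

Step 1: flows [0->1,0->4,3->2,4->2,3=4] -> levels [8 2 4 2 3]
Step 2: flows [0->1,0->4,2->3,2->4,4->3] -> levels [6 3 2 4 4]
Step 3: flows [0->1,0->4,3->2,4->2,3=4] -> levels [4 4 4 3 4]
Step 4: flows [0=1,0=4,2->3,2=4,4->3] -> levels [4 4 3 5 3]
Step 5: flows [0=1,0->4,3->2,2=4,3->4] -> levels [3 4 4 3 5]

Answer: 3 4 4 3 5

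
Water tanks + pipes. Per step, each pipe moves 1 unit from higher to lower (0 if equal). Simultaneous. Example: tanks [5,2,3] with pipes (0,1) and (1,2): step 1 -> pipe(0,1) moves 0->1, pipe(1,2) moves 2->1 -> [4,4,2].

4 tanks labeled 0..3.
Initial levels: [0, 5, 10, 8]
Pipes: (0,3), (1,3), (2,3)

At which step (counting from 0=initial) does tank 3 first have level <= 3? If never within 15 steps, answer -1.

Answer: -1

Derivation:
Step 1: flows [3->0,3->1,2->3] -> levels [1 6 9 7]
Step 2: flows [3->0,3->1,2->3] -> levels [2 7 8 6]
Step 3: flows [3->0,1->3,2->3] -> levels [3 6 7 7]
Step 4: flows [3->0,3->1,2=3] -> levels [4 7 7 5]
Step 5: flows [3->0,1->3,2->3] -> levels [5 6 6 6]
Step 6: flows [3->0,1=3,2=3] -> levels [6 6 6 5]
Step 7: flows [0->3,1->3,2->3] -> levels [5 5 5 8]
Step 8: flows [3->0,3->1,3->2] -> levels [6 6 6 5]
  -> period-2 cycle (repeats step 6); tank 3 never drops to <=3
Tank 3 never reaches <=3 within 15 steps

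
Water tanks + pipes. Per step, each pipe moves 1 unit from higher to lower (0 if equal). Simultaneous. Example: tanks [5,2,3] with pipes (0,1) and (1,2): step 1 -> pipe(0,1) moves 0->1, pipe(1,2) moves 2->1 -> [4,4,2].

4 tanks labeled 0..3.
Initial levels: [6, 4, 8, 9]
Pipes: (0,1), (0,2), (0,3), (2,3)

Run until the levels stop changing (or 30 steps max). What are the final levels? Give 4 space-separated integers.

Answer: 8 6 6 7

Derivation:
Step 1: flows [0->1,2->0,3->0,3->2] -> levels [7 5 8 7]
Step 2: flows [0->1,2->0,0=3,2->3] -> levels [7 6 6 8]
Step 3: flows [0->1,0->2,3->0,3->2] -> levels [6 7 8 6]
Step 4: flows [1->0,2->0,0=3,2->3] -> levels [8 6 6 7]
Step 5: flows [0->1,0->2,0->3,3->2] -> levels [5 7 8 7]
Step 6: flows [1->0,2->0,3->0,2->3] -> levels [8 6 6 7]
  -> period-2 cycle: step 6 state = step 4 state; never stabilizes
  -> state at step 30: (30-4) mod 2 = 0, same as step 4 -> [8 6 6 7]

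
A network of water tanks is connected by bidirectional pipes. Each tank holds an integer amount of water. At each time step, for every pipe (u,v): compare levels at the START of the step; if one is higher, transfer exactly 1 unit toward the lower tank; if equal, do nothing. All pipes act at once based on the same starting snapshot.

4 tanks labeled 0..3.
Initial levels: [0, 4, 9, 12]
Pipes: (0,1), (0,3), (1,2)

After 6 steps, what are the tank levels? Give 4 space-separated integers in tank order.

Answer: 6 7 5 7

Derivation:
Step 1: flows [1->0,3->0,2->1] -> levels [2 4 8 11]
Step 2: flows [1->0,3->0,2->1] -> levels [4 4 7 10]
Step 3: flows [0=1,3->0,2->1] -> levels [5 5 6 9]
Step 4: flows [0=1,3->0,2->1] -> levels [6 6 5 8]
Step 5: flows [0=1,3->0,1->2] -> levels [7 5 6 7]
Step 6: flows [0->1,0=3,2->1] -> levels [6 7 5 7]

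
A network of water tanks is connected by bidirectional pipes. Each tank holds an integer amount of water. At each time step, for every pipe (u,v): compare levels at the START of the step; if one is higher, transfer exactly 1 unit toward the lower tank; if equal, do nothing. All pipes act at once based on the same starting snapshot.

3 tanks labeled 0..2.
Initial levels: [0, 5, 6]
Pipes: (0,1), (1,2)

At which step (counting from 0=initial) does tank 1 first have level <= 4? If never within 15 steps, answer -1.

Answer: 2

Derivation:
Step 1: flows [1->0,2->1] -> levels [1 5 5]
Step 2: flows [1->0,1=2] -> levels [2 4 5]
Tank 1 first reaches <=4 at step 2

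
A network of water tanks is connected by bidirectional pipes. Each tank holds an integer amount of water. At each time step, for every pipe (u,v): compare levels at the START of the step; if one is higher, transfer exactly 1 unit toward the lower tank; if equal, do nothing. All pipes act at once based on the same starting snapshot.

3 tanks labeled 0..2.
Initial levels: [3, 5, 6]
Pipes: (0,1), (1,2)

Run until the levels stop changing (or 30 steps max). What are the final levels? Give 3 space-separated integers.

Answer: 5 4 5

Derivation:
Step 1: flows [1->0,2->1] -> levels [4 5 5]
Step 2: flows [1->0,1=2] -> levels [5 4 5]
Step 3: flows [0->1,2->1] -> levels [4 6 4]
Step 4: flows [1->0,1->2] -> levels [5 4 5]
  -> period-2 cycle: step 4 state = step 2 state; never stabilizes
  -> state at step 30: (30-2) mod 2 = 0, same as step 2 -> [5 4 5]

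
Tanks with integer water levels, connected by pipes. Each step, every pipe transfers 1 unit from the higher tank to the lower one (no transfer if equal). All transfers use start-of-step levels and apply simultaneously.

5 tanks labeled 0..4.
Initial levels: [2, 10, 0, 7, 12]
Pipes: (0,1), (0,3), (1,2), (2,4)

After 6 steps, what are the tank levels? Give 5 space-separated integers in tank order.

Answer: 7 6 6 5 7

Derivation:
Step 1: flows [1->0,3->0,1->2,4->2] -> levels [4 8 2 6 11]
Step 2: flows [1->0,3->0,1->2,4->2] -> levels [6 6 4 5 10]
Step 3: flows [0=1,0->3,1->2,4->2] -> levels [5 5 6 6 9]
Step 4: flows [0=1,3->0,2->1,4->2] -> levels [6 6 6 5 8]
Step 5: flows [0=1,0->3,1=2,4->2] -> levels [5 6 7 6 7]
Step 6: flows [1->0,3->0,2->1,2=4] -> levels [7 6 6 5 7]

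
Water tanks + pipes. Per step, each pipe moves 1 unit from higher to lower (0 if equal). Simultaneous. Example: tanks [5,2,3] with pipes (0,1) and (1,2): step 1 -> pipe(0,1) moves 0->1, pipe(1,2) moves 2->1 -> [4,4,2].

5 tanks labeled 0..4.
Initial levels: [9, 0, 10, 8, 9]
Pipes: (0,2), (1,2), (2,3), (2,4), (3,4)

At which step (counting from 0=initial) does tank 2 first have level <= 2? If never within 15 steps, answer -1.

Answer: -1

Derivation:
Step 1: flows [2->0,2->1,2->3,2->4,4->3] -> levels [10 1 6 10 9]
Step 2: flows [0->2,2->1,3->2,4->2,3->4] -> levels [9 2 8 8 9]
Step 3: flows [0->2,2->1,2=3,4->2,4->3] -> levels [8 3 9 9 7]
Step 4: flows [2->0,2->1,2=3,2->4,3->4] -> levels [9 4 6 8 9]
Step 5: flows [0->2,2->1,3->2,4->2,4->3] -> levels [8 5 8 8 7]
Step 6: flows [0=2,2->1,2=3,2->4,3->4] -> levels [8 6 6 7 9]
Step 7: flows [0->2,1=2,3->2,4->2,4->3] -> levels [7 6 9 7 7]
Step 8: flows [2->0,2->1,2->3,2->4,3=4] -> levels [8 7 5 8 8]
Step 9: flows [0->2,1->2,3->2,4->2,3=4] -> levels [7 6 9 7 7]
  -> period-2 cycle (repeats step 7); tank 2 never drops to <=2
Tank 2 never reaches <=2 within 15 steps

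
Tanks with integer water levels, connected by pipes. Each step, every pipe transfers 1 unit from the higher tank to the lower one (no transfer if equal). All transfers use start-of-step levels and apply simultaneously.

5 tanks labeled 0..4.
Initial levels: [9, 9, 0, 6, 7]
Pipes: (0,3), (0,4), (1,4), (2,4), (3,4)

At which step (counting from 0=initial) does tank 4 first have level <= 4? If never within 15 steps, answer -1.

Answer: 7

Derivation:
Step 1: flows [0->3,0->4,1->4,4->2,4->3] -> levels [7 8 1 8 7]
Step 2: flows [3->0,0=4,1->4,4->2,3->4] -> levels [8 7 2 6 8]
Step 3: flows [0->3,0=4,4->1,4->2,4->3] -> levels [7 8 3 8 5]
Step 4: flows [3->0,0->4,1->4,4->2,3->4] -> levels [7 7 4 6 7]
Step 5: flows [0->3,0=4,1=4,4->2,4->3] -> levels [6 7 5 8 5]
Step 6: flows [3->0,0->4,1->4,2=4,3->4] -> levels [6 6 5 6 8]
Step 7: flows [0=3,4->0,4->1,4->2,4->3] -> levels [7 7 6 7 4]
Tank 4 first reaches <=4 at step 7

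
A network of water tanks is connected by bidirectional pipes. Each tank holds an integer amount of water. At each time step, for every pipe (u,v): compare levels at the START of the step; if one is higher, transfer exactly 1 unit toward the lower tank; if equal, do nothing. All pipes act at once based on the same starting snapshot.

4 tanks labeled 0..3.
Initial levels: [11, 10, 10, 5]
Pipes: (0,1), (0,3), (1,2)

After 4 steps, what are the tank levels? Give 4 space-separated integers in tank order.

Answer: 9 9 10 8

Derivation:
Step 1: flows [0->1,0->3,1=2] -> levels [9 11 10 6]
Step 2: flows [1->0,0->3,1->2] -> levels [9 9 11 7]
Step 3: flows [0=1,0->3,2->1] -> levels [8 10 10 8]
Step 4: flows [1->0,0=3,1=2] -> levels [9 9 10 8]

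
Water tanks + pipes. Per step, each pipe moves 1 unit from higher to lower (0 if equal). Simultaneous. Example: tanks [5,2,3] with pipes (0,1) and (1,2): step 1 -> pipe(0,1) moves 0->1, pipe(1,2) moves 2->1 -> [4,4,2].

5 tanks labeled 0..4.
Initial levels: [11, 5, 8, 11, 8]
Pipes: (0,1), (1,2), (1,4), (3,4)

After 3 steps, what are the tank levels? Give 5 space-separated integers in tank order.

Answer: 8 10 8 9 8

Derivation:
Step 1: flows [0->1,2->1,4->1,3->4] -> levels [10 8 7 10 8]
Step 2: flows [0->1,1->2,1=4,3->4] -> levels [9 8 8 9 9]
Step 3: flows [0->1,1=2,4->1,3=4] -> levels [8 10 8 9 8]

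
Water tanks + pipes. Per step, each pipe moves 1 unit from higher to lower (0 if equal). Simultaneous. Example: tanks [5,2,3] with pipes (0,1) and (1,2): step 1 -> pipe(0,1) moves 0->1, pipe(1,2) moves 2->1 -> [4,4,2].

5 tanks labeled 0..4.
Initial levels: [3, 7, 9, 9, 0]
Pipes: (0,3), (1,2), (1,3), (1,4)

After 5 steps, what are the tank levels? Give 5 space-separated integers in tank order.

Answer: 6 6 6 5 5

Derivation:
Step 1: flows [3->0,2->1,3->1,1->4] -> levels [4 8 8 7 1]
Step 2: flows [3->0,1=2,1->3,1->4] -> levels [5 6 8 7 2]
Step 3: flows [3->0,2->1,3->1,1->4] -> levels [6 7 7 5 3]
Step 4: flows [0->3,1=2,1->3,1->4] -> levels [5 5 7 7 4]
Step 5: flows [3->0,2->1,3->1,1->4] -> levels [6 6 6 5 5]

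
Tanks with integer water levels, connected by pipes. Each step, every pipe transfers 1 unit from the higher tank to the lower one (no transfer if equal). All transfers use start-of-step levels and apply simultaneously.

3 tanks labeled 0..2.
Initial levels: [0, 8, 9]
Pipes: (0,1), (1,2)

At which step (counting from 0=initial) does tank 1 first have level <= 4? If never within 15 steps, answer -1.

Step 1: flows [1->0,2->1] -> levels [1 8 8]
Step 2: flows [1->0,1=2] -> levels [2 7 8]
Step 3: flows [1->0,2->1] -> levels [3 7 7]
Step 4: flows [1->0,1=2] -> levels [4 6 7]
Step 5: flows [1->0,2->1] -> levels [5 6 6]
Step 6: flows [1->0,1=2] -> levels [6 5 6]
Step 7: flows [0->1,2->1] -> levels [5 7 5]
Step 8: flows [1->0,1->2] -> levels [6 5 6]
  -> period-2 cycle (repeats step 6); tank 1 never drops to <=4
Tank 1 never reaches <=4 within 15 steps

Answer: -1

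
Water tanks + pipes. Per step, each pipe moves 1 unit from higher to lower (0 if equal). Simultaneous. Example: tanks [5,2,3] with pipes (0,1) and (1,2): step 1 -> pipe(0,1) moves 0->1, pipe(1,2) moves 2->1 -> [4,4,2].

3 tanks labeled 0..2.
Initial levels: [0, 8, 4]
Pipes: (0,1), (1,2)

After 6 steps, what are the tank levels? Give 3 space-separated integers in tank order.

Answer: 4 4 4

Derivation:
Step 1: flows [1->0,1->2] -> levels [1 6 5]
Step 2: flows [1->0,1->2] -> levels [2 4 6]
Step 3: flows [1->0,2->1] -> levels [3 4 5]
Step 4: flows [1->0,2->1] -> levels [4 4 4]
Step 5: flows [0=1,1=2] -> levels [4 4 4]
  -> stable; steps 6..6 unchanged -> [4 4 4]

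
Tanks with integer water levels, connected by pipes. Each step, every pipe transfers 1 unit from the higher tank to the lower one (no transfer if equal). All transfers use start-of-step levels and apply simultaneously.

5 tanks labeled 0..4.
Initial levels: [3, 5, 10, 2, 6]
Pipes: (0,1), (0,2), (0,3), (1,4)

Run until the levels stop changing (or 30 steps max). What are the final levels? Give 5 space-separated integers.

Step 1: flows [1->0,2->0,0->3,4->1] -> levels [4 5 9 3 5]
Step 2: flows [1->0,2->0,0->3,1=4] -> levels [5 4 8 4 5]
Step 3: flows [0->1,2->0,0->3,4->1] -> levels [4 6 7 5 4]
Step 4: flows [1->0,2->0,3->0,1->4] -> levels [7 4 6 4 5]
Step 5: flows [0->1,0->2,0->3,4->1] -> levels [4 6 7 5 4]
  -> period-2 cycle: step 5 state = step 3 state; never stabilizes
  -> state at step 30: (30-3) mod 2 = 1, same as step 4 -> [7 4 6 4 5]

Answer: 7 4 6 4 5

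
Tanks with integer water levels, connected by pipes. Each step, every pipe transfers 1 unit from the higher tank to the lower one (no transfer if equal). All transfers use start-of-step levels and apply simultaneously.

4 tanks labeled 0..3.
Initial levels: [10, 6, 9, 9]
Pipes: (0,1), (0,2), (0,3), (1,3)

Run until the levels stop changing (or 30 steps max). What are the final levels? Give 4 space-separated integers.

Step 1: flows [0->1,0->2,0->3,3->1] -> levels [7 8 10 9]
Step 2: flows [1->0,2->0,3->0,3->1] -> levels [10 8 9 7]
Step 3: flows [0->1,0->2,0->3,1->3] -> levels [7 8 10 9]
  -> period-2 cycle: step 3 state = step 1 state; never stabilizes
  -> state at step 30: (30-1) mod 2 = 1, same as step 2 -> [10 8 9 7]

Answer: 10 8 9 7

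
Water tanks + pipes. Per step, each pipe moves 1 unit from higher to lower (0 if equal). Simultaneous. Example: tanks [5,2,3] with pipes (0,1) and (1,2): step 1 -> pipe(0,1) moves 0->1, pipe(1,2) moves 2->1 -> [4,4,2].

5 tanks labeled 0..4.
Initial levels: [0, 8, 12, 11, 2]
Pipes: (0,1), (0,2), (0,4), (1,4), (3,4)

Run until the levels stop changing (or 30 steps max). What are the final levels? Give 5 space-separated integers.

Answer: 5 7 7 6 8

Derivation:
Step 1: flows [1->0,2->0,4->0,1->4,3->4] -> levels [3 6 11 10 3]
Step 2: flows [1->0,2->0,0=4,1->4,3->4] -> levels [5 4 10 9 5]
Step 3: flows [0->1,2->0,0=4,4->1,3->4] -> levels [5 6 9 8 5]
Step 4: flows [1->0,2->0,0=4,1->4,3->4] -> levels [7 4 8 7 7]
Step 5: flows [0->1,2->0,0=4,4->1,3=4] -> levels [7 6 7 7 6]
Step 6: flows [0->1,0=2,0->4,1=4,3->4] -> levels [5 7 7 6 8]
Step 7: flows [1->0,2->0,4->0,4->1,4->3] -> levels [8 7 6 7 5]
Step 8: flows [0->1,0->2,0->4,1->4,3->4] -> levels [5 7 7 6 8]
  -> period-2 cycle: step 8 state = step 6 state; never stabilizes
  -> state at step 30: (30-6) mod 2 = 0, same as step 6 -> [5 7 7 6 8]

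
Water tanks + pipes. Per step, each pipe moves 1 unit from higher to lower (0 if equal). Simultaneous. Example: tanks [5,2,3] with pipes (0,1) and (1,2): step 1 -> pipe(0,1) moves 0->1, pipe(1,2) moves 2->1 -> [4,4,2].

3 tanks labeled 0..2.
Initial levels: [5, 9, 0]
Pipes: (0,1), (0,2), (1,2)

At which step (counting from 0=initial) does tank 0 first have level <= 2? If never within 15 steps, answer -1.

Step 1: flows [1->0,0->2,1->2] -> levels [5 7 2]
Step 2: flows [1->0,0->2,1->2] -> levels [5 5 4]
Step 3: flows [0=1,0->2,1->2] -> levels [4 4 6]
Step 4: flows [0=1,2->0,2->1] -> levels [5 5 4]
  -> period-2 cycle (repeats step 2); tank 0 never drops to <=2
Tank 0 never reaches <=2 within 15 steps

Answer: -1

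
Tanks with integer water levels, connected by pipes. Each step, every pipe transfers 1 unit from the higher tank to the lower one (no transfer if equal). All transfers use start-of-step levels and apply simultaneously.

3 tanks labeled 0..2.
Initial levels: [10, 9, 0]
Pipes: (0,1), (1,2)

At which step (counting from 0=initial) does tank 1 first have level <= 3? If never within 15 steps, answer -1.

Answer: -1

Derivation:
Step 1: flows [0->1,1->2] -> levels [9 9 1]
Step 2: flows [0=1,1->2] -> levels [9 8 2]
Step 3: flows [0->1,1->2] -> levels [8 8 3]
Step 4: flows [0=1,1->2] -> levels [8 7 4]
Step 5: flows [0->1,1->2] -> levels [7 7 5]
Step 6: flows [0=1,1->2] -> levels [7 6 6]
Step 7: flows [0->1,1=2] -> levels [6 7 6]
Step 8: flows [1->0,1->2] -> levels [7 5 7]
Step 9: flows [0->1,2->1] -> levels [6 7 6]
  -> period-2 cycle (repeats step 7); tank 1 never drops to <=3
Tank 1 never reaches <=3 within 15 steps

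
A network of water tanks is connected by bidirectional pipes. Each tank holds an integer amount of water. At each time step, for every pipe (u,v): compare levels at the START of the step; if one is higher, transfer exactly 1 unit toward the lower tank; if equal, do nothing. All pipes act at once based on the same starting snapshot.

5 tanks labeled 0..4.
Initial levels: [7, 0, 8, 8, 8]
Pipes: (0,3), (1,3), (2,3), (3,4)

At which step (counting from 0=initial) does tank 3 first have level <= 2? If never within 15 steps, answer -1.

Answer: -1

Derivation:
Step 1: flows [3->0,3->1,2=3,3=4] -> levels [8 1 8 6 8]
Step 2: flows [0->3,3->1,2->3,4->3] -> levels [7 2 7 8 7]
Step 3: flows [3->0,3->1,3->2,3->4] -> levels [8 3 8 4 8]
Step 4: flows [0->3,3->1,2->3,4->3] -> levels [7 4 7 6 7]
Step 5: flows [0->3,3->1,2->3,4->3] -> levels [6 5 6 8 6]
Step 6: flows [3->0,3->1,3->2,3->4] -> levels [7 6 7 4 7]
Step 7: flows [0->3,1->3,2->3,4->3] -> levels [6 5 6 8 6]
  -> period-2 cycle (repeats step 5); tank 3 never drops to <=2
Tank 3 never reaches <=2 within 15 steps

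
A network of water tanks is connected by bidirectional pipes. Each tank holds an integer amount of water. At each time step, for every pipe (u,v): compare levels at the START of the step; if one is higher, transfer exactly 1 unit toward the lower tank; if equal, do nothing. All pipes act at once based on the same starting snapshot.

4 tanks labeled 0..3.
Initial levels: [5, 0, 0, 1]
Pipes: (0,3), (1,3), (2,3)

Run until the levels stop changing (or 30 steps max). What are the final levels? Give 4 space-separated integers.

Step 1: flows [0->3,3->1,3->2] -> levels [4 1 1 0]
Step 2: flows [0->3,1->3,2->3] -> levels [3 0 0 3]
Step 3: flows [0=3,3->1,3->2] -> levels [3 1 1 1]
Step 4: flows [0->3,1=3,2=3] -> levels [2 1 1 2]
Step 5: flows [0=3,3->1,3->2] -> levels [2 2 2 0]
Step 6: flows [0->3,1->3,2->3] -> levels [1 1 1 3]
Step 7: flows [3->0,3->1,3->2] -> levels [2 2 2 0]
  -> period-2 cycle: step 7 state = step 5 state; never stabilizes
  -> state at step 30: (30-5) mod 2 = 1, same as step 6 -> [1 1 1 3]

Answer: 1 1 1 3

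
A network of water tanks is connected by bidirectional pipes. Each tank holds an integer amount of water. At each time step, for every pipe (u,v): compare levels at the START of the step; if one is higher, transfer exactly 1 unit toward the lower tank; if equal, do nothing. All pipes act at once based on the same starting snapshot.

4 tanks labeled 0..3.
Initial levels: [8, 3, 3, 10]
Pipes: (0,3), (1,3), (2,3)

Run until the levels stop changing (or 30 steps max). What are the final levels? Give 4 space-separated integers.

Answer: 6 5 5 8

Derivation:
Step 1: flows [3->0,3->1,3->2] -> levels [9 4 4 7]
Step 2: flows [0->3,3->1,3->2] -> levels [8 5 5 6]
Step 3: flows [0->3,3->1,3->2] -> levels [7 6 6 5]
Step 4: flows [0->3,1->3,2->3] -> levels [6 5 5 8]
Step 5: flows [3->0,3->1,3->2] -> levels [7 6 6 5]
  -> period-2 cycle: step 5 state = step 3 state; never stabilizes
  -> state at step 30: (30-3) mod 2 = 1, same as step 4 -> [6 5 5 8]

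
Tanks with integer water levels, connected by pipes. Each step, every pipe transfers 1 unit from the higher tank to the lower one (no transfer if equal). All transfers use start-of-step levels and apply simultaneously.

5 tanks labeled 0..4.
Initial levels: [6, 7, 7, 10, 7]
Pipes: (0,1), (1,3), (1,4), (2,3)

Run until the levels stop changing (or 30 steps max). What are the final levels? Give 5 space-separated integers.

Step 1: flows [1->0,3->1,1=4,3->2] -> levels [7 7 8 8 7]
Step 2: flows [0=1,3->1,1=4,2=3] -> levels [7 8 8 7 7]
Step 3: flows [1->0,1->3,1->4,2->3] -> levels [8 5 7 9 8]
Step 4: flows [0->1,3->1,4->1,3->2] -> levels [7 8 8 7 7]
  -> period-2 cycle: step 4 state = step 2 state; never stabilizes
  -> state at step 30: (30-2) mod 2 = 0, same as step 2 -> [7 8 8 7 7]

Answer: 7 8 8 7 7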